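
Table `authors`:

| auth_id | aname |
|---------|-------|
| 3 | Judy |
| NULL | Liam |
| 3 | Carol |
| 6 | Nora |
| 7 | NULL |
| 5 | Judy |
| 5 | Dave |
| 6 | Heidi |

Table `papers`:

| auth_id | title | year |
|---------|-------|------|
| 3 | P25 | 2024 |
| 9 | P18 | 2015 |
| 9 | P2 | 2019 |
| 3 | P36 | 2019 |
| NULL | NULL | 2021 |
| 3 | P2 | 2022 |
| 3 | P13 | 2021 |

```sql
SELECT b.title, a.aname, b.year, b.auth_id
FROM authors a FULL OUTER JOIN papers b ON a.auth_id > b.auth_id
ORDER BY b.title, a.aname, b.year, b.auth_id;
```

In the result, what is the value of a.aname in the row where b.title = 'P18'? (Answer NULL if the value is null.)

FULL OUTER JOIN keeps every row from both sides; unmatched rows get NULL for the other side's columns.
Matching on a.auth_id > b.auth_id. A NULL in a compared column never satisfies the condition.
Matched pairs: 20; unmatched a rows kept: 3; unmatched b rows kept: 3.

NULL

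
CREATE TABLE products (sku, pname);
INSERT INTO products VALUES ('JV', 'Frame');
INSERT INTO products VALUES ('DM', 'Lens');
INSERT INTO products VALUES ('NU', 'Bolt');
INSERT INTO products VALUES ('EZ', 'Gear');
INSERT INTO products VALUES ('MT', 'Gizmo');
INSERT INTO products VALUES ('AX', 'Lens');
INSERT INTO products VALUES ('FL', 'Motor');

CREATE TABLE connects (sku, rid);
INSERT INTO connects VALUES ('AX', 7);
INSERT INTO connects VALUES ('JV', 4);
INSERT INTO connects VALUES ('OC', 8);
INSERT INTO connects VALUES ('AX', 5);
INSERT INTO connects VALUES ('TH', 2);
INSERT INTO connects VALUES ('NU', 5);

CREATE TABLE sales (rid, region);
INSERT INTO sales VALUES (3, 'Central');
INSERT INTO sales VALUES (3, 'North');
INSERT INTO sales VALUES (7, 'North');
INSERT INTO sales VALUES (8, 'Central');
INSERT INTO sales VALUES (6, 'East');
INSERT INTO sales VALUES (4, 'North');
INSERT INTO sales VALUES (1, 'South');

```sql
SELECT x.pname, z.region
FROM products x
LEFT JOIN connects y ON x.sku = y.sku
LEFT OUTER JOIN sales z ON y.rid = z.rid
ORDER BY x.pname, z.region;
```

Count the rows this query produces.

8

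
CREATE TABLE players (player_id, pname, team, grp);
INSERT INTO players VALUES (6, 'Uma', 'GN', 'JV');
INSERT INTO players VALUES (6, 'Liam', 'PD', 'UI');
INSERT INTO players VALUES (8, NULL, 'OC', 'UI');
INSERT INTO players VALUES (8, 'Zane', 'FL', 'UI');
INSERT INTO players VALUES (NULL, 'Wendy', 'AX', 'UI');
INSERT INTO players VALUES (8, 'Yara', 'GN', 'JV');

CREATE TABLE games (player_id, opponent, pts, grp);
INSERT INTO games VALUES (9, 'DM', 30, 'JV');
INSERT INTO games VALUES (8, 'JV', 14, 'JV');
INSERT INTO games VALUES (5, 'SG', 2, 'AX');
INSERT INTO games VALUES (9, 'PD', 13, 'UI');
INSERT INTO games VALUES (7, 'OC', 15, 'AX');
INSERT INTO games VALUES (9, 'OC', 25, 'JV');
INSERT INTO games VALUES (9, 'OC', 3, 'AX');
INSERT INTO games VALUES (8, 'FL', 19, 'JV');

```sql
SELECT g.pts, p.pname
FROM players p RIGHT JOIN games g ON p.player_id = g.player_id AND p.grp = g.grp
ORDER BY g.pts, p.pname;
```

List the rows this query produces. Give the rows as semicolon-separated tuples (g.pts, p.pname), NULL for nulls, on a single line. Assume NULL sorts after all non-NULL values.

(2, NULL); (3, NULL); (13, NULL); (14, Yara); (15, NULL); (19, Yara); (25, NULL); (30, NULL)

RIGHT JOIN keeps every row from `games`; unmatched rows get NULL for `players`'s columns.
Matching on p.player_id = g.player_id AND p.grp = g.grp. A NULL in a compared column never satisfies the condition.
- player_id=6, grp=JV: no matching g row.
- player_id=6, grp=UI: no matching g row.
- player_id=8, grp=UI: no matching g row.
- player_id=8, grp=UI: no matching g row.
- player_id=NULL, grp=UI: no matching g row.
- player_id=8, grp=JV: 2 matching g row(s), so 2 row(s) emitted.
- plus 6 unmatched g row(s), each kept with NULL p columns.
After projecting and ordering:
g.pts | p.pname
2 | NULL
3 | NULL
13 | NULL
14 | Yara
15 | NULL
19 | Yara
25 | NULL
30 | NULL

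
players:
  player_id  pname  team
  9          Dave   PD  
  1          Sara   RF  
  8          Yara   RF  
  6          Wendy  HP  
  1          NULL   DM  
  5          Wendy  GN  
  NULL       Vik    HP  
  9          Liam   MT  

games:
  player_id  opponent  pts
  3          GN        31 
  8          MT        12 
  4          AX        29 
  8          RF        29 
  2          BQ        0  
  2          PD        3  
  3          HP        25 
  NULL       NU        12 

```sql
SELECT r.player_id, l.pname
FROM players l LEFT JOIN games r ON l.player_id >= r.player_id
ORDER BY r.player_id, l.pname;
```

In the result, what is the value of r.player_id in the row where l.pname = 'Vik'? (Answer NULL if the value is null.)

LEFT JOIN keeps every row from `players`; unmatched rows get NULL for `games`'s columns.
Matching on l.player_id >= r.player_id. A NULL in a compared column never satisfies the condition.
- player_id=9: 7 matching r row(s), so 7 row(s) emitted.
- player_id=1: no r row matches, row kept with r columns NULL.
- player_id=8: 7 matching r row(s), so 7 row(s) emitted.
- player_id=6: 5 matching r row(s), so 5 row(s) emitted.
- player_id=1: no r row matches, row kept with r columns NULL.
- player_id=5: 5 matching r row(s), so 5 row(s) emitted.
- player_id=NULL: no r row matches, row kept with r columns NULL.
- player_id=9: 7 matching r row(s), so 7 row(s) emitted.

NULL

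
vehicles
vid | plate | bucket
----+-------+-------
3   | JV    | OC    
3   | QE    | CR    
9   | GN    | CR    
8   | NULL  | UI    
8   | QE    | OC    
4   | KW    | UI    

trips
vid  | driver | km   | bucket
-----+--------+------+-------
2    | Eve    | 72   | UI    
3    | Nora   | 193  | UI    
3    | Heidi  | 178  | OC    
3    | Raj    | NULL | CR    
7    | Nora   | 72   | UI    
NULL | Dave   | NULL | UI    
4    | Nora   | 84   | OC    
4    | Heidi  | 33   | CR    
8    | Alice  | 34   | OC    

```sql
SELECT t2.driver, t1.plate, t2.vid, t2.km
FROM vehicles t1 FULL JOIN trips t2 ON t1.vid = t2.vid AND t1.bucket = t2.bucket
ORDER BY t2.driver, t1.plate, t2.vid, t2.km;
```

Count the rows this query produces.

12

FULL OUTER JOIN keeps every row from both sides; unmatched rows get NULL for the other side's columns.
Matching on t1.vid = t2.vid AND t1.bucket = t2.bucket. A NULL in a compared column never satisfies the condition.
- t1 row (vid=3, bucket=OC): matches 1 t2 row(s) → 1 output row(s).
- t1 row (vid=3, bucket=CR): matches 1 t2 row(s) → 1 output row(s).
- t1 row (vid=9, bucket=CR): no match → kept, t2 columns NULL.
- t1 row (vid=8, bucket=UI): no match → kept, t2 columns NULL.
- t1 row (vid=8, bucket=OC): matches 1 t2 row(s) → 1 output row(s).
- t1 row (vid=4, bucket=UI): no match → kept, t2 columns NULL.
- 6 t2 row(s) had no t1 match → kept, t1 columns NULL.
Total: 3 matched + 9 padded = 12 rows.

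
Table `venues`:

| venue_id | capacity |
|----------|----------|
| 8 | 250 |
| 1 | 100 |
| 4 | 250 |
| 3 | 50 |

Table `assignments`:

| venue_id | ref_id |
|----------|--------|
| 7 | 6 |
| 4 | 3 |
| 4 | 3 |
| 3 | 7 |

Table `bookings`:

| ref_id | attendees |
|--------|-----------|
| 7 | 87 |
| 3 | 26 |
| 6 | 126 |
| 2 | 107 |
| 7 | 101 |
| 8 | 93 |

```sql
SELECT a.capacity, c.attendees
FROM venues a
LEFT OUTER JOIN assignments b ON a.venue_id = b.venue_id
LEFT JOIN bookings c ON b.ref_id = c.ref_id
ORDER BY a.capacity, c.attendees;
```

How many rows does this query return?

6

Joins associate left-to-right: venues LEFT JOIN assignments on venue_id gives 5 intermediate row(s).
Then LEFT JOIN `bookings c` on ref_id: each of those 5 rows is kept; rows whose b.ref_id has no match in c get NULL for c's columns.
Result: 6 row(s).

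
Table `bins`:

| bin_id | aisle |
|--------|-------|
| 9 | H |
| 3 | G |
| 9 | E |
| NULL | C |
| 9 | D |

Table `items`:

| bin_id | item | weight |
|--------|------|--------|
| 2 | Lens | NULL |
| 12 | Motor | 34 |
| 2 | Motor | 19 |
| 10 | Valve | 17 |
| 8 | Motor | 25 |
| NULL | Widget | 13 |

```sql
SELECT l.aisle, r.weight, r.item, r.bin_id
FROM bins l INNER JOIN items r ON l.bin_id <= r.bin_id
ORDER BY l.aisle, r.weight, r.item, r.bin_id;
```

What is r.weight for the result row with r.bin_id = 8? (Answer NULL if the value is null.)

INNER JOIN keeps only pairs where the ON condition holds.
Matching on l.bin_id <= r.bin_id. A NULL in a compared column never satisfies the condition.
- bin_id=9: 2 matching r row(s), so 2 row(s) emitted.
- bin_id=3: 3 matching r row(s), so 3 row(s) emitted.
- bin_id=9: 2 matching r row(s), so 2 row(s) emitted.
- bin_id=NULL: no matching r row, dropped.
- bin_id=9: 2 matching r row(s), so 2 row(s) emitted.

25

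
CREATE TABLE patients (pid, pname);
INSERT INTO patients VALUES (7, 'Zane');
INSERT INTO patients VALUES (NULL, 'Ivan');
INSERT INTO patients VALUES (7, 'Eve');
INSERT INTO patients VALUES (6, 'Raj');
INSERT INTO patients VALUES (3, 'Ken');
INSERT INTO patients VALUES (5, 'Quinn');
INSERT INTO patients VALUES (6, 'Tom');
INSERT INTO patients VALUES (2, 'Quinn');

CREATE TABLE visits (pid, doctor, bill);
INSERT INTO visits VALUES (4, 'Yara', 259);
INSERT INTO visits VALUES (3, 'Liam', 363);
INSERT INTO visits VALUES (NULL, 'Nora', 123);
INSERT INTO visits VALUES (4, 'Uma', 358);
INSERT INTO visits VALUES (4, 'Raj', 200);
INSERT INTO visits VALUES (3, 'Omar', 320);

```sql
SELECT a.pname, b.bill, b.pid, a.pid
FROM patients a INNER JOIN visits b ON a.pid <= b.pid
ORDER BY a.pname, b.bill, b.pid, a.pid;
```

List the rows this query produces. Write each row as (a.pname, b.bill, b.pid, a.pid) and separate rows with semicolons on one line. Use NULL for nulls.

INNER JOIN keeps only pairs where the ON condition holds.
Matching on a.pid <= b.pid. A NULL in a compared column never satisfies the condition.
- a (pid=7) has no partner → excluded.
- a (pid=NULL) has no partner → excluded.
- a (pid=7) has no partner → excluded.
- a (pid=6) has no partner → excluded.
- a (pid=3) pairs with 5 row(s) of b.
- a (pid=5) has no partner → excluded.
- a (pid=6) has no partner → excluded.
- a (pid=2) pairs with 5 row(s) of b.
After projecting and ordering:
a.pname | b.bill | b.pid | a.pid
Ken | 200 | 4 | 3
Ken | 259 | 4 | 3
Ken | 320 | 3 | 3
Ken | 358 | 4 | 3
Ken | 363 | 3 | 3
Quinn | 200 | 4 | 2
Quinn | 259 | 4 | 2
Quinn | 320 | 3 | 2
Quinn | 358 | 4 | 2
Quinn | 363 | 3 | 2

(Ken, 200, 4, 3); (Ken, 259, 4, 3); (Ken, 320, 3, 3); (Ken, 358, 4, 3); (Ken, 363, 3, 3); (Quinn, 200, 4, 2); (Quinn, 259, 4, 2); (Quinn, 320, 3, 2); (Quinn, 358, 4, 2); (Quinn, 363, 3, 2)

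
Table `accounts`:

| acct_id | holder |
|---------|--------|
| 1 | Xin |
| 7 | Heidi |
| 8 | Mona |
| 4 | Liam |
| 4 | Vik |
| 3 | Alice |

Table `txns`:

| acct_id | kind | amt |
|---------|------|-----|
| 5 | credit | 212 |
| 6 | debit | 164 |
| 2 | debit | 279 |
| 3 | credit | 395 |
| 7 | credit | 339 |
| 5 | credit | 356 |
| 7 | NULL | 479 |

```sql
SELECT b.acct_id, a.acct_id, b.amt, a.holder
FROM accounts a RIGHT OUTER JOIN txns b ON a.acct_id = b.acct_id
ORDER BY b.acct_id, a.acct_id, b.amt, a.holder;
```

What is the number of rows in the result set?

7

RIGHT JOIN keeps every row from `txns`; unmatched rows get NULL for `accounts`'s columns.
Matching on a.acct_id = b.acct_id.
- a[0] acct_id=1 → no match.
- a[1] acct_id=7 → 2 match(es) in b → 2 row(s).
- a[2] acct_id=8 → no match.
- a[3] acct_id=4 → no match.
- a[4] acct_id=4 → no match.
- a[5] acct_id=3 → 1 match(es) in b → 1 row(s).
- 4 row(s) from b found no a partner → padded with NULL.
Total: 3 matched + 4 padded = 7 rows.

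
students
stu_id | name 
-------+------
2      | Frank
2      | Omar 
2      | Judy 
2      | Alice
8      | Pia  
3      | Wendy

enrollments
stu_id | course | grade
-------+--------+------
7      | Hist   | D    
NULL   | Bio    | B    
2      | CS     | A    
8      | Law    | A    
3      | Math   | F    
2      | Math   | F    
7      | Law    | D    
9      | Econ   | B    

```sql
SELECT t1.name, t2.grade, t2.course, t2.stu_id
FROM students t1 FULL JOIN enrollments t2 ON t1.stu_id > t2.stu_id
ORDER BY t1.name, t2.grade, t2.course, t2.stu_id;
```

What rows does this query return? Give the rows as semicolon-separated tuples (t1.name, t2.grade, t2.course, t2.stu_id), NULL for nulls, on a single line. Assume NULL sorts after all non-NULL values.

(Alice, NULL, NULL, NULL); (Frank, NULL, NULL, NULL); (Judy, NULL, NULL, NULL); (Omar, NULL, NULL, NULL); (Pia, A, CS, 2); (Pia, D, Hist, 7); (Pia, D, Law, 7); (Pia, F, Math, 2); (Pia, F, Math, 3); (Wendy, A, CS, 2); (Wendy, F, Math, 2); (NULL, A, Law, 8); (NULL, B, Bio, NULL); (NULL, B, Econ, 9)

FULL OUTER JOIN keeps every row from both sides; unmatched rows get NULL for the other side's columns.
Matching on t1.stu_id > t2.stu_id. A NULL in a compared column never satisfies the condition.
- t1[0] stu_id=2 → no match; kept with NULLs on the t2 side.
- t1[1] stu_id=2 → no match; kept with NULLs on the t2 side.
- t1[2] stu_id=2 → no match; kept with NULLs on the t2 side.
- t1[3] stu_id=2 → no match; kept with NULLs on the t2 side.
- t1[4] stu_id=8 → 5 match(es) in t2 → 5 row(s).
- t1[5] stu_id=3 → 2 match(es) in t2 → 2 row(s).
- 3 row(s) from t2 found no t1 partner → padded with NULL.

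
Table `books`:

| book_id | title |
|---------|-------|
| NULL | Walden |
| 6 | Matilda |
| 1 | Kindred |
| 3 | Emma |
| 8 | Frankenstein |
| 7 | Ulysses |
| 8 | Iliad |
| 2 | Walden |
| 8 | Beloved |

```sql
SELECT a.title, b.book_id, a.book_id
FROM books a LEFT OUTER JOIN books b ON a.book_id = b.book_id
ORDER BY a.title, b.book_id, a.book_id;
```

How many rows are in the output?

15

LEFT JOIN keeps every row from `books a`; unmatched rows get NULL for `books b`'s columns.
Matching on a.book_id = b.book_id. A NULL in a compared column never satisfies the condition.
Matched pairs: 14; unmatched a rows kept: 1.
Total: 14 matched + 1 padded = 15 rows.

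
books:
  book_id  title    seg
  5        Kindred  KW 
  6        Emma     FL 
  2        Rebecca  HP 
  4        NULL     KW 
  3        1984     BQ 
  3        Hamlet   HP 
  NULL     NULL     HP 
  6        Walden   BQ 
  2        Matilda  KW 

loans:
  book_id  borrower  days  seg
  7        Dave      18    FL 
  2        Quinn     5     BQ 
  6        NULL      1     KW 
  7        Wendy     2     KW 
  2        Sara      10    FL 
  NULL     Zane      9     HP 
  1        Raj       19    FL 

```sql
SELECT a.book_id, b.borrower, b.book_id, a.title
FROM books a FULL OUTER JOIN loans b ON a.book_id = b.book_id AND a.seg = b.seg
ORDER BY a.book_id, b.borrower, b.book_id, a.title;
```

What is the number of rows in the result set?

16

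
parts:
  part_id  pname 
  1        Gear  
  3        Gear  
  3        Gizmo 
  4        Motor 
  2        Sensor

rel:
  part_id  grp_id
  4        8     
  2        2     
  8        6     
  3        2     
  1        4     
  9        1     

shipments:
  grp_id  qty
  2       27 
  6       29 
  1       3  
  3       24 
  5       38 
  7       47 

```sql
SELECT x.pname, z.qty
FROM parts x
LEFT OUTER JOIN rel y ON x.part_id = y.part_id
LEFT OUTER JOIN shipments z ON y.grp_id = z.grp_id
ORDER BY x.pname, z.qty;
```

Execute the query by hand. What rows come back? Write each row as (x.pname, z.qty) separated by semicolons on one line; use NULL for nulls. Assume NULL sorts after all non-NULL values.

(Gear, 27); (Gear, NULL); (Gizmo, 27); (Motor, NULL); (Sensor, 27)

Joins associate left-to-right: parts LEFT JOIN rel on part_id gives 5 intermediate row(s).
Then LEFT JOIN `shipments z` on grp_id: each of those 5 rows is kept; rows whose y.grp_id has no match in z get NULL for z's columns.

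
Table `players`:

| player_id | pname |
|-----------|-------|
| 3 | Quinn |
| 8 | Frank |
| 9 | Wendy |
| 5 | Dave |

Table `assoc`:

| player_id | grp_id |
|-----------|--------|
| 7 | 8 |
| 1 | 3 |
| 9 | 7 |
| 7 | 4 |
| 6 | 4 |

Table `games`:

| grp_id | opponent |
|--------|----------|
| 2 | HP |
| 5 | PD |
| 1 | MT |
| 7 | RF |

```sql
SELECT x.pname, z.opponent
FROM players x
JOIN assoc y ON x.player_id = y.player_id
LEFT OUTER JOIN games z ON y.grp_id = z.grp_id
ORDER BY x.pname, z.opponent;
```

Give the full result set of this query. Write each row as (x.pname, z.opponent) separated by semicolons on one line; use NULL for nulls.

(Wendy, RF)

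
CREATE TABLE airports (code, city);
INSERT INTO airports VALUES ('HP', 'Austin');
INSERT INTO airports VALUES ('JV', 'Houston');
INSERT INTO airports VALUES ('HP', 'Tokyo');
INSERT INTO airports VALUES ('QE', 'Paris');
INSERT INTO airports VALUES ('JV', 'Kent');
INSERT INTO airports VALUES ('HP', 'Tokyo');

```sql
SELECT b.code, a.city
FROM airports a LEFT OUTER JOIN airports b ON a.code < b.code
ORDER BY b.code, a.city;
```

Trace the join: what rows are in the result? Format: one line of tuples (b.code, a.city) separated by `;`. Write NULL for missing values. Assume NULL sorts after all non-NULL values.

(JV, Austin); (JV, Austin); (JV, Tokyo); (JV, Tokyo); (JV, Tokyo); (JV, Tokyo); (QE, Austin); (QE, Houston); (QE, Kent); (QE, Tokyo); (QE, Tokyo); (NULL, Paris)

LEFT JOIN keeps every row from `airports a`; unmatched rows get NULL for `airports b`'s columns.
Matching on a.code < b.code.
- a[0] code=HP → 3 match(es) in b → 3 row(s).
- a[1] code=JV → 1 match(es) in b → 1 row(s).
- a[2] code=HP → 3 match(es) in b → 3 row(s).
- a[3] code=QE → no match; kept with NULLs on the b side.
- a[4] code=JV → 1 match(es) in b → 1 row(s).
- a[5] code=HP → 3 match(es) in b → 3 row(s).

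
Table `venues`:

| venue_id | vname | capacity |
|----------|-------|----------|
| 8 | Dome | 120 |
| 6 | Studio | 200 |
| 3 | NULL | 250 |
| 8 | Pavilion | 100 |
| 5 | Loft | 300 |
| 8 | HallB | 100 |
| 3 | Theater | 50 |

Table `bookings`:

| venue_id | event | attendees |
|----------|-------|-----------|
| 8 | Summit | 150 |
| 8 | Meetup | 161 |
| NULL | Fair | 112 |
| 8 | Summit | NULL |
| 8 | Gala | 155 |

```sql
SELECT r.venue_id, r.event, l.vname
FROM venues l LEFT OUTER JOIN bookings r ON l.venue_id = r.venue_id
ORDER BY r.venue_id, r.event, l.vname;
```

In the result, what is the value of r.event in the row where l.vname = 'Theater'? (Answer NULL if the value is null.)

NULL

LEFT JOIN keeps every row from `venues`; unmatched rows get NULL for `bookings`'s columns.
Matching on l.venue_id = r.venue_id. A NULL in a compared column never satisfies the condition.
- l (venue_id=8) pairs with 4 row(s) of r.
- l (venue_id=6) has no partner → padded with NULL.
- l (venue_id=3) has no partner → padded with NULL.
- l (venue_id=8) pairs with 4 row(s) of r.
- l (venue_id=5) has no partner → padded with NULL.
- l (venue_id=8) pairs with 4 row(s) of r.
- l (venue_id=3) has no partner → padded with NULL.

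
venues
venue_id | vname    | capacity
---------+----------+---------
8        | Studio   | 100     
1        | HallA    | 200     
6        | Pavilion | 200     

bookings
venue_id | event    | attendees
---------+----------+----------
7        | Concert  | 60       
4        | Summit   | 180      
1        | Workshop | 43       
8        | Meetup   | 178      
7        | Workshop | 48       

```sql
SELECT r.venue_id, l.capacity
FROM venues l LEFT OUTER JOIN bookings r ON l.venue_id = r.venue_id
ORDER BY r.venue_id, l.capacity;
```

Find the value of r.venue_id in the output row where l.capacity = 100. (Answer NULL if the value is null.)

LEFT JOIN keeps every row from `venues`; unmatched rows get NULL for `bookings`'s columns.
Matching on l.venue_id = r.venue_id.
Matched pairs: 2; unmatched l rows kept: 1.

8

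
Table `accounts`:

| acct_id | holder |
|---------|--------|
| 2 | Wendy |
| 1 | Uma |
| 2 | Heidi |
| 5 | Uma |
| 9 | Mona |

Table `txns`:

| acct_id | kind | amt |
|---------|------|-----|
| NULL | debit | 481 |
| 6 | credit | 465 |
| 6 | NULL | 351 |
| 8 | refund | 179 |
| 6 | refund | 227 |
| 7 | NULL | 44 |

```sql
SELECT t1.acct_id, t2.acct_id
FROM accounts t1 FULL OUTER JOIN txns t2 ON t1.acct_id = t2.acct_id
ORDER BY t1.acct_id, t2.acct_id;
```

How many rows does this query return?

FULL OUTER JOIN keeps every row from both sides; unmatched rows get NULL for the other side's columns.
Matching on t1.acct_id = t2.acct_id. A NULL in a compared column never satisfies the condition.
- t1 (acct_id=2) has no partner → padded with NULL.
- t1 (acct_id=1) has no partner → padded with NULL.
- t1 (acct_id=2) has no partner → padded with NULL.
- t1 (acct_id=5) has no partner → padded with NULL.
- t1 (acct_id=9) has no partner → padded with NULL.
- plus 6 unmatched t2 row(s), each kept with NULL t1 columns.
Total: 0 matched + 11 padded = 11 rows.

11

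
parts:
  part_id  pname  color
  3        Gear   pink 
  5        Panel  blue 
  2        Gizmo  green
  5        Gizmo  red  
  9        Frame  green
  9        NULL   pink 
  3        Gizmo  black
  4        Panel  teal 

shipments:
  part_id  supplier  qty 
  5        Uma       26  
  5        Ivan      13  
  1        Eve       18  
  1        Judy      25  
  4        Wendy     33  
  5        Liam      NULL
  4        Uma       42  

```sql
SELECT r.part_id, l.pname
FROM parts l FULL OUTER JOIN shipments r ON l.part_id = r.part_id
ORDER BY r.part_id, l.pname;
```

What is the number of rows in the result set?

FULL OUTER JOIN keeps every row from both sides; unmatched rows get NULL for the other side's columns.
Matching on l.part_id = r.part_id.
- l row (part_id=3): no match → kept, r columns NULL.
- l row (part_id=5): matches 3 r row(s) → 3 output row(s).
- l row (part_id=2): no match → kept, r columns NULL.
- l row (part_id=5): matches 3 r row(s) → 3 output row(s).
- l row (part_id=9): no match → kept, r columns NULL.
- l row (part_id=9): no match → kept, r columns NULL.
- l row (part_id=3): no match → kept, r columns NULL.
- l row (part_id=4): matches 2 r row(s) → 2 output row(s).
- plus 2 unmatched r row(s), each kept with NULL l columns.
Total: 8 matched + 7 padded = 15 rows.

15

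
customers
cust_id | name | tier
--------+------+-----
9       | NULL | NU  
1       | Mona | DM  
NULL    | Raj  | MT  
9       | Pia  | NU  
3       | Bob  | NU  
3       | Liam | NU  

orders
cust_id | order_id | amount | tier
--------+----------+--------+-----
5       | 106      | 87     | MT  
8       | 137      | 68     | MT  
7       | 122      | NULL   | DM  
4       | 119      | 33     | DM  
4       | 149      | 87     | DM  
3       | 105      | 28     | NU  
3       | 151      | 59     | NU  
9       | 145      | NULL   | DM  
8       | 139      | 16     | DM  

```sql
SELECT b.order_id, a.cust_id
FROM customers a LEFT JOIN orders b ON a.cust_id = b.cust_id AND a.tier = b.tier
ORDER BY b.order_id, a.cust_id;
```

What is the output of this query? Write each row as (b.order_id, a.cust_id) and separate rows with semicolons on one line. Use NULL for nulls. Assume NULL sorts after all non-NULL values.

(105, 3); (105, 3); (151, 3); (151, 3); (NULL, 1); (NULL, 9); (NULL, 9); (NULL, NULL)

LEFT JOIN keeps every row from `customers`; unmatched rows get NULL for `orders`'s columns.
Matching on a.cust_id = b.cust_id AND a.tier = b.tier. A NULL in a compared column never satisfies the condition.
- a row (cust_id=9, tier=NU): no match → kept, b columns NULL.
- a row (cust_id=1, tier=DM): no match → kept, b columns NULL.
- a row (cust_id=NULL, tier=MT): no match → kept, b columns NULL.
- a row (cust_id=9, tier=NU): no match → kept, b columns NULL.
- a row (cust_id=3, tier=NU): matches 2 b row(s) → 2 output row(s).
- a row (cust_id=3, tier=NU): matches 2 b row(s) → 2 output row(s).
After projecting and ordering:
b.order_id | a.cust_id
105 | 3
105 | 3
151 | 3
151 | 3
NULL | 1
NULL | 9
NULL | 9
NULL | NULL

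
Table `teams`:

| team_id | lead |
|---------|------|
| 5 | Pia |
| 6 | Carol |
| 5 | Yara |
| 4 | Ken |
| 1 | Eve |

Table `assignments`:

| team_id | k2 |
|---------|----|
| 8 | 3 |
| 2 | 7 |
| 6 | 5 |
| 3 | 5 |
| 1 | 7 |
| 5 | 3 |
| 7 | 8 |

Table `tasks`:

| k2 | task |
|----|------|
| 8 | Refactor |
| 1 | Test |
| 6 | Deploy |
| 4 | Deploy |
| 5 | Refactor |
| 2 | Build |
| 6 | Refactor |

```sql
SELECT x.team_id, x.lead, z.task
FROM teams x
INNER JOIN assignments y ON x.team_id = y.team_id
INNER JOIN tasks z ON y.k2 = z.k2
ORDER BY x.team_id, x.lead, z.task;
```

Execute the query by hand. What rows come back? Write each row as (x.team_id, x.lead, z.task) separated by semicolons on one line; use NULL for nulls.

(6, Carol, Refactor)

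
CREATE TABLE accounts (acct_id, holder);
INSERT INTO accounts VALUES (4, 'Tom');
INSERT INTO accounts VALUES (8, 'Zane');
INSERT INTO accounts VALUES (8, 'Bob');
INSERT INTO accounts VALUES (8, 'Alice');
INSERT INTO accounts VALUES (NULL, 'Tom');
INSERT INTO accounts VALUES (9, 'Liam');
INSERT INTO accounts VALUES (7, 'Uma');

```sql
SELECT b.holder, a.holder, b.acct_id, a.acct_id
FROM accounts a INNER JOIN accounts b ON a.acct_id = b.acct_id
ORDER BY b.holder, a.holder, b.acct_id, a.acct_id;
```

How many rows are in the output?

12

INNER JOIN keeps only pairs where the ON condition holds.
Matching on a.acct_id = b.acct_id. A NULL in a compared column never satisfies the condition.
Matched pairs: 12.
Total: 12 rows.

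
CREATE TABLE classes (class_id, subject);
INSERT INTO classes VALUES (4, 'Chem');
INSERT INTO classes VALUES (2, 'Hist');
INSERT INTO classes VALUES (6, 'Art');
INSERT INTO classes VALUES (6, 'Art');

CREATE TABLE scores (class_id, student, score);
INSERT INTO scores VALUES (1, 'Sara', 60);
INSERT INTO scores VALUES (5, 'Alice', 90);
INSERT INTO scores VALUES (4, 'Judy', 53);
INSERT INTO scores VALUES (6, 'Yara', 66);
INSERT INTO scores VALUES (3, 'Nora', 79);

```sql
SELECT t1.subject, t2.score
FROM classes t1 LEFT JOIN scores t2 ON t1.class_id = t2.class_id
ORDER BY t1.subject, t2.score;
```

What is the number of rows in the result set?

4

LEFT JOIN keeps every row from `classes`; unmatched rows get NULL for `scores`'s columns.
Matching on t1.class_id = t2.class_id.
Matched pairs: 3; unmatched t1 rows kept: 1.
Total: 3 matched + 1 padded = 4 rows.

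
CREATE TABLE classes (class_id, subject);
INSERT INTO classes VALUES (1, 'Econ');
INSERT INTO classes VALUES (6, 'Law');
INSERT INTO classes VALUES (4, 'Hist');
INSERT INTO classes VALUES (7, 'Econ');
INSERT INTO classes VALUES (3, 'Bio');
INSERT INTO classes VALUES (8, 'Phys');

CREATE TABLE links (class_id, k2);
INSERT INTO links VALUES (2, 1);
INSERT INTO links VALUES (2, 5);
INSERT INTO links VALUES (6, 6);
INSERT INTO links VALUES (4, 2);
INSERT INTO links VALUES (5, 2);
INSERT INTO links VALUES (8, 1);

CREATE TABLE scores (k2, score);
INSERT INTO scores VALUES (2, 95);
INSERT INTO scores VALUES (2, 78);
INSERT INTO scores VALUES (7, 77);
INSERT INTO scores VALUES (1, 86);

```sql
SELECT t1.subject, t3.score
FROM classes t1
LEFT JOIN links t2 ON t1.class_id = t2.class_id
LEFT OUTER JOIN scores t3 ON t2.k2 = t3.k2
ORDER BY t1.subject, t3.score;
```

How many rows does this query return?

Step 1 — t1 LEFT JOIN t2 on class_id → 6 row(s).
Then LEFT JOIN `scores t3` on k2: each of those 6 rows is kept; rows whose t2.k2 has no match in t3 get NULL for t3's columns.
Result: 7 row(s).

7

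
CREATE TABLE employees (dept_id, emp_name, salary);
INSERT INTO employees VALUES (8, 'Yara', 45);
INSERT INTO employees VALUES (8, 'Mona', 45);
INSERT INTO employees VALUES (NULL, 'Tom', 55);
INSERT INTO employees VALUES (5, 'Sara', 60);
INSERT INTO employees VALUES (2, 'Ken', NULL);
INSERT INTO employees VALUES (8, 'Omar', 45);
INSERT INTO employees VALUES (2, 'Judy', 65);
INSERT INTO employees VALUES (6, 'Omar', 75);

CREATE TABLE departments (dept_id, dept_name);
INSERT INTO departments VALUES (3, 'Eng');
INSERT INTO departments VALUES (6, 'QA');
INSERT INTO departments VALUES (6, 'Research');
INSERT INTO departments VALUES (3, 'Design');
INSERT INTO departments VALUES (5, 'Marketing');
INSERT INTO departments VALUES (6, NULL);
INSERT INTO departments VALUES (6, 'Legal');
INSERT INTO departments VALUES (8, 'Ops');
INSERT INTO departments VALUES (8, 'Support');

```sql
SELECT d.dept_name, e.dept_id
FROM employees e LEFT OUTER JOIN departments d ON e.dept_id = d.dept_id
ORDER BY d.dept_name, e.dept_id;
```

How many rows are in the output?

LEFT JOIN keeps every row from `employees`; unmatched rows get NULL for `departments`'s columns.
Matching on e.dept_id = d.dept_id. A NULL in a compared column never satisfies the condition.
- e[0] dept_id=8 → 2 match(es) in d → 2 row(s).
- e[1] dept_id=8 → 2 match(es) in d → 2 row(s).
- e[2] dept_id=NULL → no match; kept with NULLs on the d side.
- e[3] dept_id=5 → 1 match(es) in d → 1 row(s).
- e[4] dept_id=2 → no match; kept with NULLs on the d side.
- e[5] dept_id=8 → 2 match(es) in d → 2 row(s).
- e[6] dept_id=2 → no match; kept with NULLs on the d side.
- e[7] dept_id=6 → 4 match(es) in d → 4 row(s).
Total: 11 matched + 3 padded = 14 rows.

14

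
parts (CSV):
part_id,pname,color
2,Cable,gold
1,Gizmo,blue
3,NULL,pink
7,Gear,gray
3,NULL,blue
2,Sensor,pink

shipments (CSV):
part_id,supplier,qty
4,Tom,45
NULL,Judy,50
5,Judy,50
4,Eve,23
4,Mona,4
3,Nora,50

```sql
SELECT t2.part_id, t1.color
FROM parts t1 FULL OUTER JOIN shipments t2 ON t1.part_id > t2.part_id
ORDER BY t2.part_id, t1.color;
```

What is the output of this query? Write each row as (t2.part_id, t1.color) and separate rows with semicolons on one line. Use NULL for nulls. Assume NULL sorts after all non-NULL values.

(3, gray); (4, gray); (4, gray); (4, gray); (5, gray); (NULL, blue); (NULL, blue); (NULL, gold); (NULL, pink); (NULL, pink); (NULL, NULL)

FULL OUTER JOIN keeps every row from both sides; unmatched rows get NULL for the other side's columns.
Matching on t1.part_id > t2.part_id. A NULL in a compared column never satisfies the condition.
- t1[0] part_id=2 → no match; kept with NULLs on the t2 side.
- t1[1] part_id=1 → no match; kept with NULLs on the t2 side.
- t1[2] part_id=3 → no match; kept with NULLs on the t2 side.
- t1[3] part_id=7 → 5 match(es) in t2 → 5 row(s).
- t1[4] part_id=3 → no match; kept with NULLs on the t2 side.
- t1[5] part_id=2 → no match; kept with NULLs on the t2 side.
- 1 t2 row(s) had no t1 match → kept, t1 columns NULL.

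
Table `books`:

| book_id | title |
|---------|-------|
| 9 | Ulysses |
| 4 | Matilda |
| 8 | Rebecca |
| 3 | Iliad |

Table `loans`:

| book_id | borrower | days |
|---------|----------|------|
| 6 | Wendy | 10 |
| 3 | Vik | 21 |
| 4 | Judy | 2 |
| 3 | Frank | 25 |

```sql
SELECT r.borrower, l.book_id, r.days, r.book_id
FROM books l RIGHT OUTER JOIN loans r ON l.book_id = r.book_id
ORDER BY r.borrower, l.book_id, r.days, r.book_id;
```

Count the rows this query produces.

4

RIGHT JOIN keeps every row from `loans`; unmatched rows get NULL for `books`'s columns.
Matching on l.book_id = r.book_id.
- book_id=9: no matching r row.
- book_id=4: 1 matching r row(s), so 1 row(s) emitted.
- book_id=8: no matching r row.
- book_id=3: 2 matching r row(s), so 2 row(s) emitted.
- plus 1 unmatched r row(s), each kept with NULL l columns.
Total: 3 matched + 1 padded = 4 rows.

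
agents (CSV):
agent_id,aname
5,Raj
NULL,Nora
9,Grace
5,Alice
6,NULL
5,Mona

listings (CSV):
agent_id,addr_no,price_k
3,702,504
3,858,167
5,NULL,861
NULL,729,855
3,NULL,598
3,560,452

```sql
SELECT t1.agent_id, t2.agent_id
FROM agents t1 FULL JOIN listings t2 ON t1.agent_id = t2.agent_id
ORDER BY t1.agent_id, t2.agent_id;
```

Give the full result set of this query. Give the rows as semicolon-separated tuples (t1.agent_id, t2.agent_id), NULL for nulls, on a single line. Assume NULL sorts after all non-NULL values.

FULL OUTER JOIN keeps every row from both sides; unmatched rows get NULL for the other side's columns.
Matching on t1.agent_id = t2.agent_id. A NULL in a compared column never satisfies the condition.
- t1[0] agent_id=5 → 1 match(es) in t2 → 1 row(s).
- t1[1] agent_id=NULL → no match; kept with NULLs on the t2 side.
- t1[2] agent_id=9 → no match; kept with NULLs on the t2 side.
- t1[3] agent_id=5 → 1 match(es) in t2 → 1 row(s).
- t1[4] agent_id=6 → no match; kept with NULLs on the t2 side.
- t1[5] agent_id=5 → 1 match(es) in t2 → 1 row(s).
- 5 row(s) from t2 found no t1 partner → padded with NULL.

(5, 5); (5, 5); (5, 5); (6, NULL); (9, NULL); (NULL, 3); (NULL, 3); (NULL, 3); (NULL, 3); (NULL, NULL); (NULL, NULL)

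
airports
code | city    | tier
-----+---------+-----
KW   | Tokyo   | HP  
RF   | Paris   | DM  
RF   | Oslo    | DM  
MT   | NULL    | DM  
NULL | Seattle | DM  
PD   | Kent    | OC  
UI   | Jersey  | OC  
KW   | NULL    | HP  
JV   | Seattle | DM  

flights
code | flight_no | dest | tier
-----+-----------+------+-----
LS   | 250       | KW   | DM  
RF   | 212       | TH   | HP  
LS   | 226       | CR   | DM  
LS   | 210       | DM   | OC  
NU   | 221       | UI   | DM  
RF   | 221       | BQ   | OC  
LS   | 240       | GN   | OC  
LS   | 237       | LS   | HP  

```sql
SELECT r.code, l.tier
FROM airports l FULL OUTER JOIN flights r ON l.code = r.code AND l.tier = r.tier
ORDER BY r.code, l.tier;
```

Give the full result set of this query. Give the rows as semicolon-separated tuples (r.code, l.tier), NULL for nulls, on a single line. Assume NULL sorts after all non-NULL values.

(LS, NULL); (LS, NULL); (LS, NULL); (LS, NULL); (LS, NULL); (NU, NULL); (RF, NULL); (RF, NULL); (NULL, DM); (NULL, DM); (NULL, DM); (NULL, DM); (NULL, DM); (NULL, HP); (NULL, HP); (NULL, OC); (NULL, OC)

FULL OUTER JOIN keeps every row from both sides; unmatched rows get NULL for the other side's columns.
Matching on l.code = r.code AND l.tier = r.tier. A NULL in a compared column never satisfies the condition.
Matched pairs: 0; unmatched l rows kept: 9; unmatched r rows kept: 8.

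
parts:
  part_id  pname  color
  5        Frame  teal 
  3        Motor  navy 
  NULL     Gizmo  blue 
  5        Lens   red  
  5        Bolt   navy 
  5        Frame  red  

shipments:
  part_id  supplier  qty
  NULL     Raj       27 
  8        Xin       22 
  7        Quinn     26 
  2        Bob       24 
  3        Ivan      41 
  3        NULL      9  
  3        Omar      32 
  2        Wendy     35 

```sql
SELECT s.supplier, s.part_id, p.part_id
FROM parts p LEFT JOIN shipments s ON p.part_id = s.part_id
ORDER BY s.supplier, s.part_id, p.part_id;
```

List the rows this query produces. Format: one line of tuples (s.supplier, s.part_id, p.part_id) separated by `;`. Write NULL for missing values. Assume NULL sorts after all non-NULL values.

LEFT JOIN keeps every row from `parts`; unmatched rows get NULL for `shipments`'s columns.
Matching on p.part_id = s.part_id. A NULL in a compared column never satisfies the condition.
Matched pairs: 3; unmatched p rows kept: 5.

(Ivan, 3, 3); (Omar, 3, 3); (NULL, 3, 3); (NULL, NULL, 5); (NULL, NULL, 5); (NULL, NULL, 5); (NULL, NULL, 5); (NULL, NULL, NULL)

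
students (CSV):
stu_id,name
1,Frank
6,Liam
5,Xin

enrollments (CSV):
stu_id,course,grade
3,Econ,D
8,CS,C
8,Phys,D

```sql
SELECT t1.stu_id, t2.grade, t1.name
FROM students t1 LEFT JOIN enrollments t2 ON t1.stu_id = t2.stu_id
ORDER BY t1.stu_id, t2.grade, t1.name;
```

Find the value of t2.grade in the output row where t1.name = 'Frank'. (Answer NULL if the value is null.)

NULL

LEFT JOIN keeps every row from `students`; unmatched rows get NULL for `enrollments`'s columns.
Matching on t1.stu_id = t2.stu_id.
Matched pairs: 0; unmatched t1 rows kept: 3.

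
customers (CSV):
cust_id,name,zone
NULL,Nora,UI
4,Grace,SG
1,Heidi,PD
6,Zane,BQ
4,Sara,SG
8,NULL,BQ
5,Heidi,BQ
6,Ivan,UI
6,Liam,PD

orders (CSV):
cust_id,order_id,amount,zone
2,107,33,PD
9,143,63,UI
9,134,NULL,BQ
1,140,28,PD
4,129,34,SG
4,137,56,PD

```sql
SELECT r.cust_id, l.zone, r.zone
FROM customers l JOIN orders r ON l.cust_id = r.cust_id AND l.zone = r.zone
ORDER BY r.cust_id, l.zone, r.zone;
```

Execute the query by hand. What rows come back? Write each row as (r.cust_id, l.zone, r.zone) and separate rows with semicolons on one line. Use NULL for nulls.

INNER JOIN keeps only pairs where the ON condition holds.
Matching on l.cust_id = r.cust_id AND l.zone = r.zone. A NULL in a compared column never satisfies the condition.
- l[0] cust_id=NULL, zone=UI → no match; dropped.
- l[1] cust_id=4, zone=SG → 1 match(es) in r → 1 row(s).
- l[2] cust_id=1, zone=PD → 1 match(es) in r → 1 row(s).
- l[3] cust_id=6, zone=BQ → no match; dropped.
- l[4] cust_id=4, zone=SG → 1 match(es) in r → 1 row(s).
- l[5] cust_id=8, zone=BQ → no match; dropped.
- l[6] cust_id=5, zone=BQ → no match; dropped.
- l[7] cust_id=6, zone=UI → no match; dropped.
- l[8] cust_id=6, zone=PD → no match; dropped.
After projecting and ordering:
r.cust_id | l.zone | r.zone
1 | PD | PD
4 | SG | SG
4 | SG | SG

(1, PD, PD); (4, SG, SG); (4, SG, SG)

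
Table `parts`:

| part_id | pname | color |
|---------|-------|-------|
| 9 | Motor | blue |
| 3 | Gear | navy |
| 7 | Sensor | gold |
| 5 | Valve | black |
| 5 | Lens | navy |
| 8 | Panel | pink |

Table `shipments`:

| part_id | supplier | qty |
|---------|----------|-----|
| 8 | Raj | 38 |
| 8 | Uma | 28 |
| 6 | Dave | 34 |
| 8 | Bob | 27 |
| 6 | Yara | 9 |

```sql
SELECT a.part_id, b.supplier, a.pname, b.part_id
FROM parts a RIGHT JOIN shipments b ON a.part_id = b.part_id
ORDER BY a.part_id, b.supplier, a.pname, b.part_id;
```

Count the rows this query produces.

5

RIGHT JOIN keeps every row from `shipments`; unmatched rows get NULL for `parts`'s columns.
Matching on a.part_id = b.part_id.
- a row (part_id=9): no match.
- a row (part_id=3): no match.
- a row (part_id=7): no match.
- a row (part_id=5): no match.
- a row (part_id=5): no match.
- a row (part_id=8): matches 3 b row(s) → 3 output row(s).
- plus 2 unmatched b row(s), each kept with NULL a columns.
Total: 3 matched + 2 padded = 5 rows.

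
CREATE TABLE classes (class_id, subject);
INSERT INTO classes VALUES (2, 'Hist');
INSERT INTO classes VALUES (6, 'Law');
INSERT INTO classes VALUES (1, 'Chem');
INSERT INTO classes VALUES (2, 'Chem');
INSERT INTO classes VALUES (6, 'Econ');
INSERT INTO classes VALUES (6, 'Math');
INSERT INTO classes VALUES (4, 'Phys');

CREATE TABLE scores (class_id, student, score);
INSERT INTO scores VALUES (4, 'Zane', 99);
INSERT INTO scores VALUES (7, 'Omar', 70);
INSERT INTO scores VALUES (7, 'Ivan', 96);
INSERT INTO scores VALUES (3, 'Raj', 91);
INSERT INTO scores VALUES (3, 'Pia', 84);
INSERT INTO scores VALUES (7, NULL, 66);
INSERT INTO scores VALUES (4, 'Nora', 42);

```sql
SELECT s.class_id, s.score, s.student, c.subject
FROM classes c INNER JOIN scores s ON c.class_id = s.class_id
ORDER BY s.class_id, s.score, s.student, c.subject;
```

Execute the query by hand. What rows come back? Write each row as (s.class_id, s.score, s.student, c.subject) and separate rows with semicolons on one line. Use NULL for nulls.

INNER JOIN keeps only pairs where the ON condition holds.
Matching on c.class_id = s.class_id.
Matched pairs: 2.

(4, 42, Nora, Phys); (4, 99, Zane, Phys)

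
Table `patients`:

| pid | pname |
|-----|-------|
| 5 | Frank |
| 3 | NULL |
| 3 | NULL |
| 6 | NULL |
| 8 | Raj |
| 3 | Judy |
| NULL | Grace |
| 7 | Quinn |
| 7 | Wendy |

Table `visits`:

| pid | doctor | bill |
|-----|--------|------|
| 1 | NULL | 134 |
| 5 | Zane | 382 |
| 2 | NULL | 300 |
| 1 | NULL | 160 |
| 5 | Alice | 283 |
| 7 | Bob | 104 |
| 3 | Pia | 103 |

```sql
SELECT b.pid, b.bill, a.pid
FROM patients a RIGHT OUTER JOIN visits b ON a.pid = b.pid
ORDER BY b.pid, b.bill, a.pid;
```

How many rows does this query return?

RIGHT JOIN keeps every row from `visits`; unmatched rows get NULL for `patients`'s columns.
Matching on a.pid = b.pid. A NULL in a compared column never satisfies the condition.
- pid=5: 2 matching b row(s), so 2 row(s) emitted.
- pid=3: 1 matching b row(s), so 1 row(s) emitted.
- pid=3: 1 matching b row(s), so 1 row(s) emitted.
- pid=6: no matching b row.
- pid=8: no matching b row.
- pid=3: 1 matching b row(s), so 1 row(s) emitted.
- pid=NULL: no matching b row.
- pid=7: 1 matching b row(s), so 1 row(s) emitted.
- pid=7: 1 matching b row(s), so 1 row(s) emitted.
- plus 3 unmatched b row(s), each kept with NULL a columns.
Total: 7 matched + 3 padded = 10 rows.

10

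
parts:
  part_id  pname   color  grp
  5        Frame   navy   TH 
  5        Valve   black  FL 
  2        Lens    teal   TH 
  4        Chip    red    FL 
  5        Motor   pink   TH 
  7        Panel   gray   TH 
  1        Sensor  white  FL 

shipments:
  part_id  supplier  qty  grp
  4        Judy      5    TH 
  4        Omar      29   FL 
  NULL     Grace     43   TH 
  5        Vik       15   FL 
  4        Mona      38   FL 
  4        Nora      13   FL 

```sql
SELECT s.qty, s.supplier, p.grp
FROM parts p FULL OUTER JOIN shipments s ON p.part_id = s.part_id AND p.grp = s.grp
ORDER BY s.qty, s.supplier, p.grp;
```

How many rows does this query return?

11

FULL OUTER JOIN keeps every row from both sides; unmatched rows get NULL for the other side's columns.
Matching on p.part_id = s.part_id AND p.grp = s.grp. A NULL in a compared column never satisfies the condition.
- p[0] part_id=5, grp=TH → no match; kept with NULLs on the s side.
- p[1] part_id=5, grp=FL → 1 match(es) in s → 1 row(s).
- p[2] part_id=2, grp=TH → no match; kept with NULLs on the s side.
- p[3] part_id=4, grp=FL → 3 match(es) in s → 3 row(s).
- p[4] part_id=5, grp=TH → no match; kept with NULLs on the s side.
- p[5] part_id=7, grp=TH → no match; kept with NULLs on the s side.
- p[6] part_id=1, grp=FL → no match; kept with NULLs on the s side.
- 2 s row(s) had no p match → kept, p columns NULL.
Total: 4 matched + 7 padded = 11 rows.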